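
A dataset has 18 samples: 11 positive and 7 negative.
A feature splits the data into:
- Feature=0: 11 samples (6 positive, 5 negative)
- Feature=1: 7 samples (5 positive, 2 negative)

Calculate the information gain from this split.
0.0210 bits

Information Gain = H(Y) - H(Y|Feature)

Before split:
P(positive) = 11/18 = 0.6111
H(Y) = 0.9641 bits

After split:
Feature=0: H = 0.9940 bits (weight = 11/18)
Feature=1: H = 0.8631 bits (weight = 7/18)
H(Y|Feature) = (11/18)×0.9940 + (7/18)×0.8631 = 0.9431 bits

Information Gain = 0.9641 - 0.9431 = 0.0210 bits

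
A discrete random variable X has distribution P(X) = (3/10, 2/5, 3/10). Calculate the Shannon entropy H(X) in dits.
0.4729 dits

Shannon entropy is H(X) = -Σ p(x) log p(x).

For P = (3/10, 2/5, 3/10):
H = -3/10 × log_10(3/10) -2/5 × log_10(2/5) -3/10 × log_10(3/10)
H = 0.4729 dits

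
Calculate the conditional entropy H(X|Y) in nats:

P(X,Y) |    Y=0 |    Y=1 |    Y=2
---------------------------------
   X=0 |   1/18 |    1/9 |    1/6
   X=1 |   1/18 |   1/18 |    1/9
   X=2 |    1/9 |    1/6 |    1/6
1.0492 nats

Using the chain rule: H(X|Y) = H(X,Y) - H(Y)

First, compute H(X,Y) = 2.1100 nats

Marginal P(Y) = (2/9, 1/3, 4/9)
H(Y) = 1.0609 nats

H(X|Y) = H(X,Y) - H(Y) = 2.1100 - 1.0609 = 1.0492 nats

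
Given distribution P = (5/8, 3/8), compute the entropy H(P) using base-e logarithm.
0.6616 nats

Shannon entropy is H(X) = -Σ p(x) log p(x).

For P = (5/8, 3/8):
H = -5/8 × log_e(5/8) -3/8 × log_e(3/8)
H = 0.6616 nats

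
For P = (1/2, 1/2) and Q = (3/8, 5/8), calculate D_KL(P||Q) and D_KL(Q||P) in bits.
D_KL(P||Q) = 0.0466, D_KL(Q||P) = 0.0456

KL divergence is not symmetric: D_KL(P||Q) ≠ D_KL(Q||P) in general.

D_KL(P||Q) = 0.0466 bits
D_KL(Q||P) = 0.0456 bits

No, they are not equal!

This asymmetry is why KL divergence is not a true distance metric.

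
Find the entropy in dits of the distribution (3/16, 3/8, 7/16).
0.4531 dits

Shannon entropy is H(X) = -Σ p(x) log p(x).

For P = (3/16, 3/8, 7/16):
H = -3/16 × log_10(3/16) -3/8 × log_10(3/8) -7/16 × log_10(7/16)
H = 0.4531 dits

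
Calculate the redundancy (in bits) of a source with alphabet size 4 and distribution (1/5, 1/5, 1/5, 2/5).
0.0781 bits

Redundancy measures how far a source is from maximum entropy:
R = H_max - H(X)

Maximum entropy for 4 symbols: H_max = log_2(4) = 2.0000 bits
Actual entropy: H(X) = 1.9219 bits
Redundancy: R = 2.0000 - 1.9219 = 0.0781 bits

This redundancy represents potential for compression: the source could be compressed by 0.0781 bits per symbol.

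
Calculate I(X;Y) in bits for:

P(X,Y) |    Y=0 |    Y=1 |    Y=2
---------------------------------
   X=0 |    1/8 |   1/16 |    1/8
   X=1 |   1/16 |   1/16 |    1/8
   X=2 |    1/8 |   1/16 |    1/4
0.0234 bits

Mutual information: I(X;Y) = H(X) + H(Y) - H(X,Y)

Marginals:
P(X) = (5/16, 1/4, 7/16), H(X) = 1.5462 bits
P(Y) = (5/16, 3/16, 1/2), H(Y) = 1.4772 bits

Joint entropy: H(X,Y) = 3.0000 bits

I(X;Y) = 1.5462 + 1.4772 - 3.0000 = 0.0234 bits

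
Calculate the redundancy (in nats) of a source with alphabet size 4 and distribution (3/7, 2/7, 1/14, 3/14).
0.1466 nats

Redundancy measures how far a source is from maximum entropy:
R = H_max - H(X)

Maximum entropy for 4 symbols: H_max = log_e(4) = 1.3863 nats
Actual entropy: H(X) = 1.2397 nats
Redundancy: R = 1.3863 - 1.2397 = 0.1466 nats

This redundancy represents potential for compression: the source could be compressed by 0.1466 nats per symbol.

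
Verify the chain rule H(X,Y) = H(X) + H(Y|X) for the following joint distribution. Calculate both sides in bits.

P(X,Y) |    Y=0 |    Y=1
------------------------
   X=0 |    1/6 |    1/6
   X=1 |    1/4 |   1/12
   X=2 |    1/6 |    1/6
H(X,Y) = 2.5221, H(X) = 1.5850, H(Y|X) = 0.9371 (all in bits)

Chain rule: H(X,Y) = H(X) + H(Y|X)

Left side — joint entropy directly:
H(X,Y) = -Σ p(x,y) log p(x,y) = 2.5221 bits

Right side — compute H(Y|X) from the conditional distributions:
P(X) = (1/3, 1/3, 1/3), so H(X) = 1.5850 bits
H(Y|X) = Σ_x P(X=x) · H(Y|X=x):
  P(Y|X=0) = (1/2, 1/2), H(Y|X=0) = 1.0000, weight P(X=0) = 1/3
  P(Y|X=1) = (3/4, 1/4), H(Y|X=1) = 0.8113, weight P(X=1) = 1/3
  P(Y|X=2) = (1/2, 1/2), H(Y|X=2) = 1.0000, weight P(X=2) = 1/3
H(Y|X) = 0.9371 bits

H(X) + H(Y|X) = 1.5850 + 0.9371 = 2.5221 bits

Both sides equal 2.5221 bits. ✓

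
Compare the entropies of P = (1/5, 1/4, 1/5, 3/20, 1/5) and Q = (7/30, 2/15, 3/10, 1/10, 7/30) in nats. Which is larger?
P

Computing entropies in nats:
H(P) = 1.5968
H(Q) = 1.5392

Distribution P has higher entropy.

Intuition: The distribution closer to uniform (more spread out) has higher entropy.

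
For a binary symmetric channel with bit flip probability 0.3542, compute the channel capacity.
0.0622 bits

For a binary symmetric channel (BSC) with error probability p:
Capacity C = 1 - H(p) bits per symbol

where H(p) = -p log₂(p) - (1-p) log₂(1-p) is the binary entropy function.

H(0.3542) = 0.9378 bits
C = 1 - 0.9378 = 0.0622 bits per symbol

This means we can reliably transmit up to 0.0622 bits of information per channel use.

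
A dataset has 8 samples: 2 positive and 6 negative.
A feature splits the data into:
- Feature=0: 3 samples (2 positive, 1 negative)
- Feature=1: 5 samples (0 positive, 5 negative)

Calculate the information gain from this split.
0.4669 bits

Information Gain = H(Y) - H(Y|Feature)

Before split:
P(positive) = 2/8 = 0.2500
H(Y) = 0.8113 bits

After split:
Feature=0: H = 0.9183 bits (weight = 3/8)
Feature=1: H = 0.0000 bits (weight = 5/8)
H(Y|Feature) = (3/8)×0.9183 + (5/8)×0.0000 = 0.3444 bits

Information Gain = 0.8113 - 0.3444 = 0.4669 bits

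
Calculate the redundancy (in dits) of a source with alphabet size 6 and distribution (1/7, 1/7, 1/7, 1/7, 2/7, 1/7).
0.0191 dits

Redundancy measures how far a source is from maximum entropy:
R = H_max - H(X)

Maximum entropy for 6 symbols: H_max = log_10(6) = 0.7782 dits
Actual entropy: H(X) = 0.7591 dits
Redundancy: R = 0.7782 - 0.7591 = 0.0191 dits

This redundancy represents potential for compression: the source could be compressed by 0.0191 dits per symbol.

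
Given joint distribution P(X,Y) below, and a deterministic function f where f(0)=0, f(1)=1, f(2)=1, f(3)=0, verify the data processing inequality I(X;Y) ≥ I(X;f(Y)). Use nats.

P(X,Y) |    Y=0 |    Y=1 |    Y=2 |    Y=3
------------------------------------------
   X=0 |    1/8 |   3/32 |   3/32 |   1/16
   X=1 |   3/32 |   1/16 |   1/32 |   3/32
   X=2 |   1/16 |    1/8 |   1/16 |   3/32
I(X;Y) = 0.0347, I(X;f(Y)) = 0.0154, inequality holds: 0.0347 ≥ 0.0154

Data Processing Inequality: For any Markov chain X → Y → Z, we have I(X;Y) ≥ I(X;Z).

Here Z = f(Y) is a deterministic function of Y, forming X → Y → Z.

Original I(X;Y) = 0.0347 nats

After applying f:
P(X,Z) where Z=f(Y):
- P(X,Z=0) = P(X,Y=0) + P(X,Y=3)
- P(X,Z=1) = P(X,Y=1) + P(X,Y=2)

I(X;Z) = I(X;f(Y)) = 0.0154 nats

Verification: 0.0347 ≥ 0.0154 ✓

Information cannot be created by processing; the function f can only lose information about X.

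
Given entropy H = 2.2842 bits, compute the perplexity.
4.8709

Perplexity is 2^H (or exp(H) for natural log).

H = 2.2842 bits
Perplexity = 2^2.2842 = 4.8709

Interpretation: The model's uncertainty is equivalent to choosing uniformly among 4.9 options.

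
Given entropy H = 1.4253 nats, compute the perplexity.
4.1591

Perplexity is e^H (or exp(H) for natural log).

H = 1.4253 nats
Perplexity = e^1.4253 = 4.1591

Interpretation: The model's uncertainty is equivalent to choosing uniformly among 4.2 options.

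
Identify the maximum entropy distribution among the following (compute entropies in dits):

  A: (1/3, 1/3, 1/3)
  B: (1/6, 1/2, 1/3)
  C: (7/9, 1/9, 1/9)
A

For a discrete distribution over n outcomes, entropy is maximized by the uniform distribution.

Computing entropies:
H(A) = 0.4771 dits
H(B) = 0.4392 dits
H(C) = 0.2969 dits

The uniform distribution (where all probabilities equal 1/3) achieves the maximum entropy of log_10(3) = 0.4771 dits.

Distribution A has the highest entropy.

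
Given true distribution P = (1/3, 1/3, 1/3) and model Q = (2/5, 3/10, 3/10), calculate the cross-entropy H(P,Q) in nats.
1.1081 nats

Cross-entropy: H(P,Q) = -Σ p(x) log q(x)

Alternatively: H(P,Q) = H(P) + D_KL(P||Q)
H(P) = 1.0986 nats
D_KL(P||Q) = 0.0095 nats

H(P,Q) = 1.0986 + 0.0095 = 1.1081 nats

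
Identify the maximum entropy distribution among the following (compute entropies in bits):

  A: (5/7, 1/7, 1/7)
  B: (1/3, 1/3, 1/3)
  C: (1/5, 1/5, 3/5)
B

For a discrete distribution over n outcomes, entropy is maximized by the uniform distribution.

Computing entropies:
H(A) = 1.1488 bits
H(B) = 1.5850 bits
H(C) = 1.3710 bits

The uniform distribution (where all probabilities equal 1/3) achieves the maximum entropy of log_2(3) = 1.5850 bits.

Distribution B has the highest entropy.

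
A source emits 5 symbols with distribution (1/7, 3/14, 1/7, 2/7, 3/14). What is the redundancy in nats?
0.0353 nats

Redundancy measures how far a source is from maximum entropy:
R = H_max - H(X)

Maximum entropy for 5 symbols: H_max = log_e(5) = 1.6094 nats
Actual entropy: H(X) = 1.5741 nats
Redundancy: R = 1.6094 - 1.5741 = 0.0353 nats

This redundancy represents potential for compression: the source could be compressed by 0.0353 nats per symbol.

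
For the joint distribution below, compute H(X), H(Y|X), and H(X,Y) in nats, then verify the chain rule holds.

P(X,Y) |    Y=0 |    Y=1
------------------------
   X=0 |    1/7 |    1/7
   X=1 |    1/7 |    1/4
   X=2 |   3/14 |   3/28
H(X,Y) = 1.7499, H(X) = 1.0898, H(Y|X) = 0.6601 (all in nats)

Chain rule: H(X,Y) = H(X) + H(Y|X)

Left side — joint entropy directly:
H(X,Y) = -Σ p(x,y) log p(x,y) = 1.7499 nats

Right side — compute H(Y|X) from the conditional distributions:
P(X) = (2/7, 11/28, 9/28), so H(X) = 1.0898 nats
H(Y|X) = Σ_x P(X=x) · H(Y|X=x):
  P(Y|X=0) = (1/2, 1/2), H(Y|X=0) = 0.6931, weight P(X=0) = 2/7
  P(Y|X=1) = (4/11, 7/11), H(Y|X=1) = 0.6555, weight P(X=1) = 11/28
  P(Y|X=2) = (2/3, 1/3), H(Y|X=2) = 0.6365, weight P(X=2) = 9/28
H(Y|X) = 0.6601 nats

H(X) + H(Y|X) = 1.0898 + 0.6601 = 1.7499 nats

Both sides equal 1.7499 nats. ✓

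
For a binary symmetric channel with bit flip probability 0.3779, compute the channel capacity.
0.0435 bits

For a binary symmetric channel (BSC) with error probability p:
Capacity C = 1 - H(p) bits per symbol

where H(p) = -p log₂(p) - (1-p) log₂(1-p) is the binary entropy function.

H(0.3779) = 0.9565 bits
C = 1 - 0.9565 = 0.0435 bits per symbol

This means we can reliably transmit up to 0.0435 bits of information per channel use.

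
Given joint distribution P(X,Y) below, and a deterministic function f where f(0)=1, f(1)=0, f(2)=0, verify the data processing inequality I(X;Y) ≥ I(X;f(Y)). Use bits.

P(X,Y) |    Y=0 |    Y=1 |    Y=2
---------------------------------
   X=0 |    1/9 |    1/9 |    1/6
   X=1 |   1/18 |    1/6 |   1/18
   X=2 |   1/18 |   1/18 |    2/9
I(X;Y) = 0.1271, I(X;f(Y)) = 0.0113, inequality holds: 0.1271 ≥ 0.0113

Data Processing Inequality: For any Markov chain X → Y → Z, we have I(X;Y) ≥ I(X;Z).

Here Z = f(Y) is a deterministic function of Y, forming X → Y → Z.

Original I(X;Y) = 0.1271 bits

After applying f:
P(X,Z) where Z=f(Y):
- P(X,Z=0) = P(X,Y=1) + P(X,Y=2)
- P(X,Z=1) = P(X,Y=0)

I(X;Z) = I(X;f(Y)) = 0.0113 bits

Verification: 0.1271 ≥ 0.0113 ✓

Information cannot be created by processing; the function f can only lose information about X.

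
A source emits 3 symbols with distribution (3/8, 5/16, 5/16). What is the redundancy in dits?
0.0017 dits

Redundancy measures how far a source is from maximum entropy:
R = H_max - H(X)

Maximum entropy for 3 symbols: H_max = log_10(3) = 0.4771 dits
Actual entropy: H(X) = 0.4755 dits
Redundancy: R = 0.4771 - 0.4755 = 0.0017 dits

This redundancy represents potential for compression: the source could be compressed by 0.0017 dits per symbol.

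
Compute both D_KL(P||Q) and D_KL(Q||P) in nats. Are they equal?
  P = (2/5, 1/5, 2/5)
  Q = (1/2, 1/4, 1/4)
D_KL(P||Q) = 0.0541, D_KL(Q||P) = 0.0499

KL divergence is not symmetric: D_KL(P||Q) ≠ D_KL(Q||P) in general.

D_KL(P||Q) = 0.0541 nats
D_KL(Q||P) = 0.0499 nats

No, they are not equal!

This asymmetry is why KL divergence is not a true distance metric.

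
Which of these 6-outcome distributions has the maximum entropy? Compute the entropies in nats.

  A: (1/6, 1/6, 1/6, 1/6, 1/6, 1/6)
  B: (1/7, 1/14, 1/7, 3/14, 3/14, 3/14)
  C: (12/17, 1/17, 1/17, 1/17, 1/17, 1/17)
A

For a discrete distribution over n outcomes, entropy is maximized by the uniform distribution.

Computing entropies:
H(A) = 1.7918 nats
H(B) = 1.7348 nats
H(C) = 1.0792 nats

The uniform distribution (where all probabilities equal 1/6) achieves the maximum entropy of log_e(6) = 1.7918 nats.

Distribution A has the highest entropy.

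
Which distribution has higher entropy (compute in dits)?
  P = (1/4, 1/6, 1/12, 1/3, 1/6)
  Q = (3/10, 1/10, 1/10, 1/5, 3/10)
P

Computing entropies in dits:
H(P) = 0.6589
H(Q) = 0.6535

Distribution P has higher entropy.

Intuition: The distribution closer to uniform (more spread out) has higher entropy.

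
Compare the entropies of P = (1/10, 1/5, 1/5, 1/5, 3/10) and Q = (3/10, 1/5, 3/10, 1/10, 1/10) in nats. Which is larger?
P

Computing entropies in nats:
H(P) = 1.5571
H(Q) = 1.5048

Distribution P has higher entropy.

Intuition: The distribution closer to uniform (more spread out) has higher entropy.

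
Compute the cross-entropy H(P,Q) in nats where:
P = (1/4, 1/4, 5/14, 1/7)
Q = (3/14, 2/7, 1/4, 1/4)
1.3914 nats

Cross-entropy: H(P,Q) = -Σ p(x) log q(x)

Alternatively: H(P,Q) = H(P) + D_KL(P||Q)
H(P) = 1.3389 nats
D_KL(P||Q) = 0.0526 nats

H(P,Q) = 1.3389 + 0.0526 = 1.3914 nats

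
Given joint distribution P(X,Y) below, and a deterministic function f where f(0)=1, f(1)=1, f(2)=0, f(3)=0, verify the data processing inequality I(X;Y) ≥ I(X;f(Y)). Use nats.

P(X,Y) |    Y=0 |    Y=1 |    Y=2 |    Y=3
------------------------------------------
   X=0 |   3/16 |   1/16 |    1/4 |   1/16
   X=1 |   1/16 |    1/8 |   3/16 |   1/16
I(X;Y) = 0.0400, I(X;f(Y)) = 0.0001, inequality holds: 0.0400 ≥ 0.0001

Data Processing Inequality: For any Markov chain X → Y → Z, we have I(X;Y) ≥ I(X;Z).

Here Z = f(Y) is a deterministic function of Y, forming X → Y → Z.

Original I(X;Y) = 0.0400 nats

After applying f:
P(X,Z) where Z=f(Y):
- P(X,Z=0) = P(X,Y=2) + P(X,Y=3)
- P(X,Z=1) = P(X,Y=0) + P(X,Y=1)

I(X;Z) = I(X;f(Y)) = 0.0001 nats

Verification: 0.0400 ≥ 0.0001 ✓

Information cannot be created by processing; the function f can only lose information about X.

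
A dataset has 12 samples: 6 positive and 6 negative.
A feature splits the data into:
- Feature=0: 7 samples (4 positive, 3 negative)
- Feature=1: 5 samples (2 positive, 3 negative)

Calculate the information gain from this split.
0.0207 bits

Information Gain = H(Y) - H(Y|Feature)

Before split:
P(positive) = 6/12 = 0.5000
H(Y) = 1.0000 bits

After split:
Feature=0: H = 0.9852 bits (weight = 7/12)
Feature=1: H = 0.9710 bits (weight = 5/12)
H(Y|Feature) = (7/12)×0.9852 + (5/12)×0.9710 = 0.9793 bits

Information Gain = 1.0000 - 0.9793 = 0.0207 bits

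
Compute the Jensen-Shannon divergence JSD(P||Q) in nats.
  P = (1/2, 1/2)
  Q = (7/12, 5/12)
0.0035 nats

Jensen-Shannon divergence is:
JSD(P||Q) = 0.5 × D_KL(P||M) + 0.5 × D_KL(Q||M)
where M = 0.5 × (P + Q) is the mixture distribution.

M = 0.5 × (1/2, 1/2) + 0.5 × (7/12, 5/12) = (13/24, 11/24)

D_KL(P||M) = 0.0035 nats
D_KL(Q||M) = 0.0035 nats

JSD(P||Q) = 0.5 × 0.0035 + 0.5 × 0.0035 = 0.0035 nats

Unlike KL divergence, JSD is symmetric and bounded: 0 ≤ JSD ≤ log(2).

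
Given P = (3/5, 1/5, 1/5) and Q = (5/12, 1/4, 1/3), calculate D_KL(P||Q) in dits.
0.0313 dits

KL divergence: D_KL(P||Q) = Σ p(x) log(p(x)/q(x))

Computing term by term:
  x=0: 3/5 × log_10[(3/5)/(5/12)] = 3/5 × 0.1584 = 0.0950
  x=1: 1/5 × log_10[(1/5)/(1/4)] = 1/5 × -0.0969 = -0.0194
  x=2: 1/5 × log_10[(1/5)/(1/3)] = 1/5 × -0.2218 = -0.0444

D_KL(P||Q) = 0.0313 dits

Note: KL divergence is always non-negative and equals 0 iff P = Q.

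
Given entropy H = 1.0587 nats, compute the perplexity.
2.8826

Perplexity is e^H (or exp(H) for natural log).

H = 1.0587 nats
Perplexity = e^1.0587 = 2.8826

Interpretation: The model's uncertainty is equivalent to choosing uniformly among 2.9 options.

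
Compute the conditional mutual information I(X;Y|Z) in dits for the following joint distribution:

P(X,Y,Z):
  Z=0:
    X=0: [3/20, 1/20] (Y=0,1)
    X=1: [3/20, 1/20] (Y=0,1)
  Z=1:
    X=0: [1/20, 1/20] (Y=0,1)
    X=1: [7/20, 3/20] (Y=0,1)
0.0031 dits

Conditional mutual information: I(X;Y|Z) = H(X|Z) + H(Y|Z) - H(X,Y|Z)

H(Z) = 0.2923
H(X,Z) = 0.5301 → H(X|Z) = 0.2378
H(Y,Z) = 0.5558 → H(Y|Z) = 0.2635
H(X,Y,Z) = 0.7905 → H(X,Y|Z) = 0.4983

I(X;Y|Z) = 0.2378 + 0.2635 - 0.4983 = 0.0031 dits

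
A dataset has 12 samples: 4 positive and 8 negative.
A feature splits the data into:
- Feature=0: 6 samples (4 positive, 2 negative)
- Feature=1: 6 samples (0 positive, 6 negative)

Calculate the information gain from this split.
0.4591 bits

Information Gain = H(Y) - H(Y|Feature)

Before split:
P(positive) = 4/12 = 0.3333
H(Y) = 0.9183 bits

After split:
Feature=0: H = 0.9183 bits (weight = 6/12)
Feature=1: H = 0.0000 bits (weight = 6/12)
H(Y|Feature) = (6/12)×0.9183 + (6/12)×0.0000 = 0.4591 bits

Information Gain = 0.9183 - 0.4591 = 0.4591 bits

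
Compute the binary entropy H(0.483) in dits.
0.3008 dits

The binary entropy function is:
H(p) = -p log(p) - (1-p) log(1-p)

H(0.483) = -0.483 × log_10(0.483) - 0.517 × log_10(0.517)
H(0.483) = 0.3008 dits

Note: Binary entropy is maximized at p=0.5 (H=1 bit) and minimized at p=0 or p=1 (H=0).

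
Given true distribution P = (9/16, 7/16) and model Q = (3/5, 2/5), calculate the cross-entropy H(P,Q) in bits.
0.9929 bits

Cross-entropy: H(P,Q) = -Σ p(x) log q(x)

Alternatively: H(P,Q) = H(P) + D_KL(P||Q)
H(P) = 0.9887 bits
D_KL(P||Q) = 0.0042 bits

H(P,Q) = 0.9887 + 0.0042 = 0.9929 bits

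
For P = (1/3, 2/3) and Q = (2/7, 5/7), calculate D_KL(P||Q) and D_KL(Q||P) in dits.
D_KL(P||Q) = 0.0023, D_KL(Q||P) = 0.0023

KL divergence is not symmetric: D_KL(P||Q) ≠ D_KL(Q||P) in general.

D_KL(P||Q) = 0.0023 dits
D_KL(Q||P) = 0.0023 dits

In this case they happen to be equal (to 4 decimal places).

This asymmetry is why KL divergence is not a true distance metric.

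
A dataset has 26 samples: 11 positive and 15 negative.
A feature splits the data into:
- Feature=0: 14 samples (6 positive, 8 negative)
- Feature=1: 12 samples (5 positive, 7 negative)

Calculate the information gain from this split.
0.0001 bits

Information Gain = H(Y) - H(Y|Feature)

Before split:
P(positive) = 11/26 = 0.4231
H(Y) = 0.9829 bits

After split:
Feature=0: H = 0.9852 bits (weight = 14/26)
Feature=1: H = 0.9799 bits (weight = 12/26)
H(Y|Feature) = (14/26)×0.9852 + (12/26)×0.9799 = 0.9828 bits

Information Gain = 0.9829 - 0.9828 = 0.0001 bits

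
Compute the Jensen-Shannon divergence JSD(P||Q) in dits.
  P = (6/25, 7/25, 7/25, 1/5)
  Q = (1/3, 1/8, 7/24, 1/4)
0.0089 dits

Jensen-Shannon divergence is:
JSD(P||Q) = 0.5 × D_KL(P||M) + 0.5 × D_KL(Q||M)
where M = 0.5 × (P + Q) is the mixture distribution.

M = 0.5 × (6/25, 7/25, 7/25, 1/5) + 0.5 × (1/3, 1/8, 7/24, 1/4) = (0.286667, 0.2025, 0.285833, 9/40)

D_KL(P||M) = 0.0081 dits
D_KL(Q||M) = 0.0096 dits

JSD(P||Q) = 0.5 × 0.0081 + 0.5 × 0.0096 = 0.0089 dits

Unlike KL divergence, JSD is symmetric and bounded: 0 ≤ JSD ≤ log(2).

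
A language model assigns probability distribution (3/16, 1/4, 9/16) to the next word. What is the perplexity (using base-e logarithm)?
2.6754

Perplexity is e^H (or exp(H) for natural log).

First, H = -Σ p log p = 0.9841 nats
Perplexity = e^0.9841 = 2.6754

Interpretation: The model's uncertainty is equivalent to choosing uniformly among 2.7 options.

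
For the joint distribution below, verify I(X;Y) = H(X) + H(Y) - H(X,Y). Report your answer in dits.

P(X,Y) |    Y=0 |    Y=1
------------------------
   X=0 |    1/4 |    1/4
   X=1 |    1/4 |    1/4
I(X;Y) = 0.0000 dits

Mutual information has multiple equivalent forms:
- I(X;Y) = H(X) - H(X|Y)
- I(X;Y) = H(Y) - H(Y|X)
- I(X;Y) = H(X) + H(Y) - H(X,Y)

Computing all quantities:
H(X) = 0.3010, H(Y) = 0.3010, H(X,Y) = 0.6021
H(X|Y) = 0.3010, H(Y|X) = 0.3010

Verification:
H(X) - H(X|Y) = 0.3010 - 0.3010 = 0.0000
H(Y) - H(Y|X) = 0.3010 - 0.3010 = 0.0000
H(X) + H(Y) - H(X,Y) = 0.3010 + 0.3010 - 0.6021 = 0.0000

All forms give I(X;Y) = 0.0000 dits. ✓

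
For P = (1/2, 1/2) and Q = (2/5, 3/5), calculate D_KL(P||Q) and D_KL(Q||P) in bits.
D_KL(P||Q) = 0.0294, D_KL(Q||P) = 0.0290

KL divergence is not symmetric: D_KL(P||Q) ≠ D_KL(Q||P) in general.

D_KL(P||Q) = 0.0294 bits
D_KL(Q||P) = 0.0290 bits

No, they are not equal!

This asymmetry is why KL divergence is not a true distance metric.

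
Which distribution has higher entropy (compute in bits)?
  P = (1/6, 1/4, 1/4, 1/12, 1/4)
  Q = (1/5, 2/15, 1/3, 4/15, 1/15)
P

Computing entropies in bits:
H(P) = 2.2296
H(Q) = 2.1493

Distribution P has higher entropy.

Intuition: The distribution closer to uniform (more spread out) has higher entropy.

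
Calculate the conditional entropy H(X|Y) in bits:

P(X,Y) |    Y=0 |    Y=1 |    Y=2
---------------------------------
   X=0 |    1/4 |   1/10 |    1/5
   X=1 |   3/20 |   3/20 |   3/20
0.9693 bits

Using the chain rule: H(X|Y) = H(X,Y) - H(Y)

First, compute H(X,Y) = 2.5282 bits

Marginal P(Y) = (2/5, 1/4, 7/20)
H(Y) = 1.5589 bits

H(X|Y) = H(X,Y) - H(Y) = 2.5282 - 1.5589 = 0.9693 bits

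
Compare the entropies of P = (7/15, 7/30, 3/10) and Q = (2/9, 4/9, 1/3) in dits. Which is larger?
Q

Computing entropies in dits:
H(P) = 0.4588
H(Q) = 0.4607

Distribution Q has higher entropy.

Intuition: The distribution closer to uniform (more spread out) has higher entropy.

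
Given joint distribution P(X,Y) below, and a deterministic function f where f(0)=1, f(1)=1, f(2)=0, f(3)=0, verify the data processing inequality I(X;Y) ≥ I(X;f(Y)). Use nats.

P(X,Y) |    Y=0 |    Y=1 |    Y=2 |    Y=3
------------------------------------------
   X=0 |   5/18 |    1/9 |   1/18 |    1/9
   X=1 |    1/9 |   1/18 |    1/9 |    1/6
I(X;Y) = 0.0552, I(X;f(Y)) = 0.0536, inequality holds: 0.0552 ≥ 0.0536

Data Processing Inequality: For any Markov chain X → Y → Z, we have I(X;Y) ≥ I(X;Z).

Here Z = f(Y) is a deterministic function of Y, forming X → Y → Z.

Original I(X;Y) = 0.0552 nats

After applying f:
P(X,Z) where Z=f(Y):
- P(X,Z=0) = P(X,Y=2) + P(X,Y=3)
- P(X,Z=1) = P(X,Y=0) + P(X,Y=1)

I(X;Z) = I(X;f(Y)) = 0.0536 nats

Verification: 0.0552 ≥ 0.0536 ✓

Information cannot be created by processing; the function f can only lose information about X.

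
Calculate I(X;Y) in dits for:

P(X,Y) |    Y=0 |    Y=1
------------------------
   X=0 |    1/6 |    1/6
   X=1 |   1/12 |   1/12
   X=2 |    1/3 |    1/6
0.0062 dits

Mutual information: I(X;Y) = H(X) + H(Y) - H(X,Y)

Marginals:
P(X) = (1/3, 1/6, 1/2), H(X) = 0.4392 dits
P(Y) = (7/12, 5/12), H(Y) = 0.2950 dits

Joint entropy: H(X,Y) = 0.7280 dits

I(X;Y) = 0.4392 + 0.2950 - 0.7280 = 0.0062 dits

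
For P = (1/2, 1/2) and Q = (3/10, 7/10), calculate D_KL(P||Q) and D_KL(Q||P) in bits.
D_KL(P||Q) = 0.1258, D_KL(Q||P) = 0.1187

KL divergence is not symmetric: D_KL(P||Q) ≠ D_KL(Q||P) in general.

D_KL(P||Q) = 0.1258 bits
D_KL(Q||P) = 0.1187 bits

No, they are not equal!

This asymmetry is why KL divergence is not a true distance metric.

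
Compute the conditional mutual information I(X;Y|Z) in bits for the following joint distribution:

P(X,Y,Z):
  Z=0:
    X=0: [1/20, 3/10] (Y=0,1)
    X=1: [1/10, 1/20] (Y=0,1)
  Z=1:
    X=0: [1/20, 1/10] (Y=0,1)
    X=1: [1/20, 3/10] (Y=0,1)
0.1119 bits

Conditional mutual information: I(X;Y|Z) = H(X|Z) + H(Y|Z) - H(X,Y|Z)

H(Z) = 1.0000
H(X,Z) = 1.8813 → H(X|Z) = 0.8813
H(Y,Z) = 1.8016 → H(Y|Z) = 0.8016
H(X,Y,Z) = 2.5710 → H(X,Y|Z) = 1.5710

I(X;Y|Z) = 0.8813 + 0.8016 - 1.5710 = 0.1119 bits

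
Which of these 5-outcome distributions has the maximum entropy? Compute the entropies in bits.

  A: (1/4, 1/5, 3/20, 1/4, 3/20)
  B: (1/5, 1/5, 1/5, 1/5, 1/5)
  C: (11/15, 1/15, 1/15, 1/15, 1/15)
B

For a discrete distribution over n outcomes, entropy is maximized by the uniform distribution.

Computing entropies:
H(A) = 2.2855 bits
H(B) = 2.3219 bits
H(C) = 1.3700 bits

The uniform distribution (where all probabilities equal 1/5) achieves the maximum entropy of log_2(5) = 2.3219 bits.

Distribution B has the highest entropy.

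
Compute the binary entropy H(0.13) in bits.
0.5574 bits

The binary entropy function is:
H(p) = -p log(p) - (1-p) log(1-p)

H(0.13) = -0.13 × log_2(0.13) - 0.87 × log_2(0.87)
H(0.13) = 0.5574 bits

Note: Binary entropy is maximized at p=0.5 (H=1 bit) and minimized at p=0 or p=1 (H=0).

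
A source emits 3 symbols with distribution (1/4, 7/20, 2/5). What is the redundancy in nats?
0.0181 nats

Redundancy measures how far a source is from maximum entropy:
R = H_max - H(X)

Maximum entropy for 3 symbols: H_max = log_e(3) = 1.0986 nats
Actual entropy: H(X) = 1.0805 nats
Redundancy: R = 1.0986 - 1.0805 = 0.0181 nats

This redundancy represents potential for compression: the source could be compressed by 0.0181 nats per symbol.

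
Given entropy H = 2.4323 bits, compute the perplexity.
5.3975

Perplexity is 2^H (or exp(H) for natural log).

H = 2.4323 bits
Perplexity = 2^2.4323 = 5.3975

Interpretation: The model's uncertainty is equivalent to choosing uniformly among 5.4 options.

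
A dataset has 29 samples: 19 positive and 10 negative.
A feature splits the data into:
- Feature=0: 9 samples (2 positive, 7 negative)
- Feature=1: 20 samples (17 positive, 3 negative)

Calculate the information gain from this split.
0.2716 bits

Information Gain = H(Y) - H(Y|Feature)

Before split:
P(positive) = 19/29 = 0.6552
H(Y) = 0.9294 bits

After split:
Feature=0: H = 0.7642 bits (weight = 9/29)
Feature=1: H = 0.6098 bits (weight = 20/29)
H(Y|Feature) = (9/29)×0.7642 + (20/29)×0.6098 = 0.6577 bits

Information Gain = 0.9294 - 0.6577 = 0.2716 bits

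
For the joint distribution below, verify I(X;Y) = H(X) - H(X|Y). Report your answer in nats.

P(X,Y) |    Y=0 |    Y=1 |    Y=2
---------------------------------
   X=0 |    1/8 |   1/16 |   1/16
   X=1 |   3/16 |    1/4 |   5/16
I(X;Y) = 0.0267 nats

Mutual information has multiple equivalent forms:
- I(X;Y) = H(X) - H(X|Y)
- I(X;Y) = H(Y) - H(Y|X)
- I(X;Y) = H(X) + H(Y) - H(X,Y)

Computing all quantities:
H(X) = 0.5623, H(Y) = 1.0948, H(X,Y) = 1.6304
H(X|Y) = 0.5357, H(Y|X) = 1.0681

Verification:
H(X) - H(X|Y) = 0.5623 - 0.5357 = 0.0267
H(Y) - H(Y|X) = 1.0948 - 1.0681 = 0.0267
H(X) + H(Y) - H(X,Y) = 0.5623 + 1.0948 - 1.6304 = 0.0267

All forms give I(X;Y) = 0.0267 nats. ✓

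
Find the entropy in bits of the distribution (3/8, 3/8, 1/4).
1.5613 bits

Shannon entropy is H(X) = -Σ p(x) log p(x).

For P = (3/8, 3/8, 1/4):
H = -3/8 × log_2(3/8) -3/8 × log_2(3/8) -1/4 × log_2(1/4)
H = 1.5613 bits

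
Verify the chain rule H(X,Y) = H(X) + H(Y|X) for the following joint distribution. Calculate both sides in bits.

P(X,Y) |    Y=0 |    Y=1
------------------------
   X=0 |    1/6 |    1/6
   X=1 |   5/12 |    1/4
H(X,Y) = 1.8879, H(X) = 0.9183, H(Y|X) = 0.9696 (all in bits)

Chain rule: H(X,Y) = H(X) + H(Y|X)

Left side — joint entropy directly:
H(X,Y) = -Σ p(x,y) log p(x,y) = 1.8879 bits

Right side — compute H(Y|X) from the conditional distributions:
P(X) = (1/3, 2/3), so H(X) = 0.9183 bits
H(Y|X) = Σ_x P(X=x) · H(Y|X=x):
  P(Y|X=0) = (1/2, 1/2), H(Y|X=0) = 1.0000, weight P(X=0) = 1/3
  P(Y|X=1) = (5/8, 3/8), H(Y|X=1) = 0.9544, weight P(X=1) = 2/3
H(Y|X) = 0.9696 bits

H(X) + H(Y|X) = 0.9183 + 0.9696 = 1.8879 bits

Both sides equal 1.8879 bits. ✓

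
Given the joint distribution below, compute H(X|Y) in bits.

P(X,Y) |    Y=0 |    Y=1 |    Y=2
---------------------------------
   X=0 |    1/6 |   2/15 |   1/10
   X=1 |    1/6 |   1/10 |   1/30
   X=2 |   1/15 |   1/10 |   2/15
1.4918 bits

Using the chain rule: H(X|Y) = H(X,Y) - H(Y)

First, compute H(X,Y) = 3.0574 bits

Marginal P(Y) = (2/5, 1/3, 4/15)
H(Y) = 1.5656 bits

H(X|Y) = H(X,Y) - H(Y) = 3.0574 - 1.5656 = 1.4918 bits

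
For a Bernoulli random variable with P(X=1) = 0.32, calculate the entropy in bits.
0.9044 bits

The binary entropy function is:
H(p) = -p log(p) - (1-p) log(1-p)

H(0.32) = -0.32 × log_2(0.32) - 0.68 × log_2(0.68)
H(0.32) = 0.9044 bits

Note: Binary entropy is maximized at p=0.5 (H=1 bit) and minimized at p=0 or p=1 (H=0).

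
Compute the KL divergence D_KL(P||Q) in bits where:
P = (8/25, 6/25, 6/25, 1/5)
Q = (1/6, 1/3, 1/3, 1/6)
0.1263 bits

KL divergence: D_KL(P||Q) = Σ p(x) log(p(x)/q(x))

Computing term by term:
  x=0: 8/25 × log_2[(8/25)/(1/6)] = 8/25 × 0.9411 = 0.3012
  x=1: 6/25 × log_2[(6/25)/(1/3)] = 6/25 × -0.4739 = -0.1137
  x=2: 6/25 × log_2[(6/25)/(1/3)] = 6/25 × -0.4739 = -0.1137
  x=3: 1/5 × log_2[(1/5)/(1/6)] = 1/5 × 0.2630 = 0.0526

D_KL(P||Q) = 0.1263 bits

Note: KL divergence is always non-negative and equals 0 iff P = Q.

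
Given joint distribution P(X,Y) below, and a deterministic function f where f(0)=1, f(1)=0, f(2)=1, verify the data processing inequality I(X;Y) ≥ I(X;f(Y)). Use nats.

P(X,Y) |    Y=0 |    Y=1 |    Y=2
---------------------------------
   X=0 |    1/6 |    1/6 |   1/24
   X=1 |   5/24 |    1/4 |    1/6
I(X;Y) = 0.0193, I(X;f(Y)) = 0.0010, inequality holds: 0.0193 ≥ 0.0010

Data Processing Inequality: For any Markov chain X → Y → Z, we have I(X;Y) ≥ I(X;Z).

Here Z = f(Y) is a deterministic function of Y, forming X → Y → Z.

Original I(X;Y) = 0.0193 nats

After applying f:
P(X,Z) where Z=f(Y):
- P(X,Z=0) = P(X,Y=1)
- P(X,Z=1) = P(X,Y=0) + P(X,Y=2)

I(X;Z) = I(X;f(Y)) = 0.0010 nats

Verification: 0.0193 ≥ 0.0010 ✓

Information cannot be created by processing; the function f can only lose information about X.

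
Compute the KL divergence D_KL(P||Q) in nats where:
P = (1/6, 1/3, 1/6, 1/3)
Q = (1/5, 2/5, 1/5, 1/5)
0.0487 nats

KL divergence: D_KL(P||Q) = Σ p(x) log(p(x)/q(x))

Computing term by term:
  x=0: 1/6 × log_e[(1/6)/(1/5)] = 1/6 × -0.1823 = -0.0304
  x=1: 1/3 × log_e[(1/3)/(2/5)] = 1/3 × -0.1823 = -0.0608
  x=2: 1/6 × log_e[(1/6)/(1/5)] = 1/6 × -0.1823 = -0.0304
  x=3: 1/3 × log_e[(1/3)/(1/5)] = 1/3 × 0.5108 = 0.1703

D_KL(P||Q) = 0.0487 nats

Note: KL divergence is always non-negative and equals 0 iff P = Q.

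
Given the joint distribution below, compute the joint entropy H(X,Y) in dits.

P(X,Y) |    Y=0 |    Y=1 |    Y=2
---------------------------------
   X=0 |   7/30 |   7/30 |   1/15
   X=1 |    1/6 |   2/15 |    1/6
0.7494 dits

Joint entropy is H(X,Y) = -Σ_{x,y} p(x,y) log p(x,y).

Summing over all non-zero entries:
H(X,Y) = -[7/30·log_10(7/30) + 7/30·log_10(7/30) + 1/15·log_10(1/15) + 1/6·log_10(1/6) + 2/15·log_10(2/15) + 1/6·log_10(1/6)]
H(X,Y) = 0.7494 dits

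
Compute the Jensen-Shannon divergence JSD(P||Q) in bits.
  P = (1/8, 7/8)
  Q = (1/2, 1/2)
0.1243 bits

Jensen-Shannon divergence is:
JSD(P||Q) = 0.5 × D_KL(P||M) + 0.5 × D_KL(Q||M)
where M = 0.5 × (P + Q) is the mixture distribution.

M = 0.5 × (1/8, 7/8) + 0.5 × (1/2, 1/2) = (5/16, 11/16)

D_KL(P||M) = 0.1392 bits
D_KL(Q||M) = 0.1093 bits

JSD(P||Q) = 0.5 × 0.1392 + 0.5 × 0.1093 = 0.1243 bits

Unlike KL divergence, JSD is symmetric and bounded: 0 ≤ JSD ≤ log(2).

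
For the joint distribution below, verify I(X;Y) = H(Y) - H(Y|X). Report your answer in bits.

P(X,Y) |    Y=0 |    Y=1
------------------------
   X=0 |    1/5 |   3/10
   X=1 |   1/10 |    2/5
I(X;Y) = 0.0349 bits

Mutual information has multiple equivalent forms:
- I(X;Y) = H(X) - H(X|Y)
- I(X;Y) = H(Y) - H(Y|X)
- I(X;Y) = H(X) + H(Y) - H(X,Y)

Computing all quantities:
H(X) = 1.0000, H(Y) = 0.8813, H(X,Y) = 1.8464
H(X|Y) = 0.9651, H(Y|X) = 0.8464

Verification:
H(X) - H(X|Y) = 1.0000 - 0.9651 = 0.0349
H(Y) - H(Y|X) = 0.8813 - 0.8464 = 0.0349
H(X) + H(Y) - H(X,Y) = 1.0000 + 0.8813 - 1.8464 = 0.0349

All forms give I(X;Y) = 0.0349 bits. ✓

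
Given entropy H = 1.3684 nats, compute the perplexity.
3.9291

Perplexity is e^H (or exp(H) for natural log).

H = 1.3684 nats
Perplexity = e^1.3684 = 3.9291

Interpretation: The model's uncertainty is equivalent to choosing uniformly among 3.9 options.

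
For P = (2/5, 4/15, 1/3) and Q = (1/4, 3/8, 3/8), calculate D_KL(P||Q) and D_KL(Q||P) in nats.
D_KL(P||Q) = 0.0578, D_KL(Q||P) = 0.0545

KL divergence is not symmetric: D_KL(P||Q) ≠ D_KL(Q||P) in general.

D_KL(P||Q) = 0.0578 nats
D_KL(Q||P) = 0.0545 nats

No, they are not equal!

This asymmetry is why KL divergence is not a true distance metric.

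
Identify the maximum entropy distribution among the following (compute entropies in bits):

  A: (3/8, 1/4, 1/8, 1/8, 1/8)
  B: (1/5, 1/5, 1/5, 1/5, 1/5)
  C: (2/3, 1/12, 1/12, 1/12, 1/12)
B

For a discrete distribution over n outcomes, entropy is maximized by the uniform distribution.

Computing entropies:
H(A) = 2.1556 bits
H(B) = 2.3219 bits
H(C) = 1.5850 bits

The uniform distribution (where all probabilities equal 1/5) achieves the maximum entropy of log_2(5) = 2.3219 bits.

Distribution B has the highest entropy.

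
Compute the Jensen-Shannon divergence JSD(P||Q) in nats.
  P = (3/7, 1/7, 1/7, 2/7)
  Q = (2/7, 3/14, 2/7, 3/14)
0.0255 nats

Jensen-Shannon divergence is:
JSD(P||Q) = 0.5 × D_KL(P||M) + 0.5 × D_KL(Q||M)
where M = 0.5 × (P + Q) is the mixture distribution.

M = 0.5 × (3/7, 1/7, 1/7, 2/7) + 0.5 × (2/7, 3/14, 2/7, 3/14) = (5/14, 5/28, 3/14, 1/4)

D_KL(P||M) = 0.0265 nats
D_KL(Q||M) = 0.0245 nats

JSD(P||Q) = 0.5 × 0.0265 + 0.5 × 0.0245 = 0.0255 nats

Unlike KL divergence, JSD is symmetric and bounded: 0 ≤ JSD ≤ log(2).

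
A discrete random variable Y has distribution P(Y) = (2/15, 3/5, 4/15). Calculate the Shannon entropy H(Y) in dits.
0.4029 dits

Shannon entropy is H(X) = -Σ p(x) log p(x).

For P = (2/15, 3/5, 4/15):
H = -2/15 × log_10(2/15) -3/5 × log_10(3/5) -4/15 × log_10(4/15)
H = 0.4029 dits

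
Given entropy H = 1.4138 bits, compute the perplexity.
2.6644

Perplexity is 2^H (or exp(H) for natural log).

H = 1.4138 bits
Perplexity = 2^1.4138 = 2.6644

Interpretation: The model's uncertainty is equivalent to choosing uniformly among 2.7 options.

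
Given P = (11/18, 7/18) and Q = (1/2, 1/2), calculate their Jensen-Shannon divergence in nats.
0.0063 nats

Jensen-Shannon divergence is:
JSD(P||Q) = 0.5 × D_KL(P||M) + 0.5 × D_KL(Q||M)
where M = 0.5 × (P + Q) is the mixture distribution.

M = 0.5 × (11/18, 7/18) + 0.5 × (1/2, 1/2) = (5/9, 4/9)

D_KL(P||M) = 0.0063 nats
D_KL(Q||M) = 0.0062 nats

JSD(P||Q) = 0.5 × 0.0063 + 0.5 × 0.0062 = 0.0063 nats

Unlike KL divergence, JSD is symmetric and bounded: 0 ≤ JSD ≤ log(2).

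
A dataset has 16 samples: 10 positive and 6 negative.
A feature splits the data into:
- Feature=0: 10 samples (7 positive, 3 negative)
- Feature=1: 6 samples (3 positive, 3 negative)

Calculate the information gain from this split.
0.0286 bits

Information Gain = H(Y) - H(Y|Feature)

Before split:
P(positive) = 10/16 = 0.6250
H(Y) = 0.9544 bits

After split:
Feature=0: H = 0.8813 bits (weight = 10/16)
Feature=1: H = 1.0000 bits (weight = 6/16)
H(Y|Feature) = (10/16)×0.8813 + (6/16)×1.0000 = 0.9258 bits

Information Gain = 0.9544 - 0.9258 = 0.0286 bits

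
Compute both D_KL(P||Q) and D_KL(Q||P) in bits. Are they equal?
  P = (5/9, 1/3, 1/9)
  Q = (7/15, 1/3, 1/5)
D_KL(P||Q) = 0.0455, D_KL(Q||P) = 0.0522

KL divergence is not symmetric: D_KL(P||Q) ≠ D_KL(Q||P) in general.

D_KL(P||Q) = 0.0455 bits
D_KL(Q||P) = 0.0522 bits

No, they are not equal!

This asymmetry is why KL divergence is not a true distance metric.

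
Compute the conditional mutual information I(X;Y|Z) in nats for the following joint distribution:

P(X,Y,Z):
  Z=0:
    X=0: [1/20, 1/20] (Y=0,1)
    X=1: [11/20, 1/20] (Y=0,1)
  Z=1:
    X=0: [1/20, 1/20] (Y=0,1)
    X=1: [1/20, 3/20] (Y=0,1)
0.0548 nats

Conditional mutual information: I(X;Y|Z) = H(X|Z) + H(Y|Z) - H(X,Y|Z)

H(Z) = 0.6109
H(X,Z) = 1.0889 → H(X|Z) = 0.4780
H(Y,Z) = 1.0889 → H(Y|Z) = 0.4780
H(X,Y,Z) = 1.5121 → H(X,Y|Z) = 0.9012

I(X;Y|Z) = 0.4780 + 0.4780 - 0.9012 = 0.0548 nats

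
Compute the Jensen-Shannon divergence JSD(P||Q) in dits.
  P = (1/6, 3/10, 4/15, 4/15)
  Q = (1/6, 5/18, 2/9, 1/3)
0.0013 dits

Jensen-Shannon divergence is:
JSD(P||Q) = 0.5 × D_KL(P||M) + 0.5 × D_KL(Q||M)
where M = 0.5 × (P + Q) is the mixture distribution.

M = 0.5 × (1/6, 3/10, 4/15, 4/15) + 0.5 × (1/6, 5/18, 2/9, 1/3) = (1/6, 0.288889, 0.244444, 3/10)

D_KL(P||M) = 0.0014 dits
D_KL(Q||M) = 0.0013 dits

JSD(P||Q) = 0.5 × 0.0014 + 0.5 × 0.0013 = 0.0013 dits

Unlike KL divergence, JSD is symmetric and bounded: 0 ≤ JSD ≤ log(2).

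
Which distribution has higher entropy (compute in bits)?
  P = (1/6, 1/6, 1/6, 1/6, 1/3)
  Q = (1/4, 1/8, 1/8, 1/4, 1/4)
P

Computing entropies in bits:
H(P) = 2.2516
H(Q) = 2.2500

Distribution P has higher entropy.

Intuition: The distribution closer to uniform (more spread out) has higher entropy.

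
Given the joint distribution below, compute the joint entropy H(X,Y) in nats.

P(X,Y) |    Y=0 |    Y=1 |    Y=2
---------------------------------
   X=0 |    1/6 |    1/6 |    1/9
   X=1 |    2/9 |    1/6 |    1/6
1.7729 nats

Joint entropy is H(X,Y) = -Σ_{x,y} p(x,y) log p(x,y).

Summing over all non-zero entries:
H(X,Y) = -[1/6·log_e(1/6) + 1/6·log_e(1/6) + 1/9·log_e(1/9) + 2/9·log_e(2/9) + 1/6·log_e(1/6) + 1/6·log_e(1/6)]
H(X,Y) = 1.7729 nats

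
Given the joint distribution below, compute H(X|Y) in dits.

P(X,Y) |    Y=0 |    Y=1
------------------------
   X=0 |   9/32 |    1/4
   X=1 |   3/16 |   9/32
0.2965 dits

Using the chain rule: H(X|Y) = H(X,Y) - H(Y)

First, compute H(X,Y) = 0.5967 dits

Marginal P(Y) = (15/32, 17/32)
H(Y) = 0.3002 dits

H(X|Y) = H(X,Y) - H(Y) = 0.5967 - 0.3002 = 0.2965 dits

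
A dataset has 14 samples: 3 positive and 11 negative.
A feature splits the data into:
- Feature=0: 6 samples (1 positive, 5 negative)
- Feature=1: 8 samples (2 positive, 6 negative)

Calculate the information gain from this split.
0.0074 bits

Information Gain = H(Y) - H(Y|Feature)

Before split:
P(positive) = 3/14 = 0.2143
H(Y) = 0.7496 bits

After split:
Feature=0: H = 0.6500 bits (weight = 6/14)
Feature=1: H = 0.8113 bits (weight = 8/14)
H(Y|Feature) = (6/14)×0.6500 + (8/14)×0.8113 = 0.7422 bits

Information Gain = 0.7496 - 0.7422 = 0.0074 bits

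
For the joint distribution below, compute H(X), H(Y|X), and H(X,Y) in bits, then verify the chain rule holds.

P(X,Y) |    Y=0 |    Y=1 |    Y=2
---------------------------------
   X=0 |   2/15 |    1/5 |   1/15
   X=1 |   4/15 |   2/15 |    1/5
H(X,Y) = 2.4729, H(X) = 0.9710, H(Y|X) = 1.5020 (all in bits)

Chain rule: H(X,Y) = H(X) + H(Y|X)

Left side — joint entropy directly:
H(X,Y) = -Σ p(x,y) log p(x,y) = 2.4729 bits

Right side — compute H(Y|X) from the conditional distributions:
P(X) = (2/5, 3/5), so H(X) = 0.9710 bits
H(Y|X) = Σ_x P(X=x) · H(Y|X=x):
  P(Y|X=0) = (1/3, 1/2, 1/6), H(Y|X=0) = 1.4591, weight P(X=0) = 2/5
  P(Y|X=1) = (4/9, 2/9, 1/3), H(Y|X=1) = 1.5305, weight P(X=1) = 3/5
H(Y|X) = 1.5020 bits

H(X) + H(Y|X) = 0.9710 + 1.5020 = 2.4729 bits

Both sides equal 2.4729 bits. ✓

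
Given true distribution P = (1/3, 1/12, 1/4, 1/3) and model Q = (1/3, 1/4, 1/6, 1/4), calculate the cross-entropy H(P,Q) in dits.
0.6044 dits

Cross-entropy: H(P,Q) = -Σ p(x) log q(x)

Alternatively: H(P,Q) = H(P) + D_KL(P||Q)
H(P) = 0.5585 dits
D_KL(P||Q) = 0.0459 dits

H(P,Q) = 0.5585 + 0.0459 = 0.6044 dits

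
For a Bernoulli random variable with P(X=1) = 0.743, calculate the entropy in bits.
0.8222 bits

The binary entropy function is:
H(p) = -p log(p) - (1-p) log(1-p)

H(0.743) = -0.743 × log_2(0.743) - 0.257 × log_2(0.257)
H(0.743) = 0.8222 bits

Note: Binary entropy is maximized at p=0.5 (H=1 bit) and minimized at p=0 or p=1 (H=0).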